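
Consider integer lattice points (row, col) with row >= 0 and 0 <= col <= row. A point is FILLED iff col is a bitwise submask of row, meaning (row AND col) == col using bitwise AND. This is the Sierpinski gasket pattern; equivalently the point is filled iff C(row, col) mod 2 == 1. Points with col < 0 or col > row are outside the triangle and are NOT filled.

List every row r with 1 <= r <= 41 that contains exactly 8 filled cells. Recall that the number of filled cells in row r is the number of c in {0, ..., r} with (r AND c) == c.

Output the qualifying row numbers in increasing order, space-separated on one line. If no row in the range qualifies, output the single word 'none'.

Answer: 7 11 13 14 19 21 22 25 26 28 35 37 38 41

Derivation:
Row r has 2^popcount(r) filled cells, so we need popcount(r) = log2(8) = 3.
Scan r = 1..41 and keep those with exactly 3 one-bits:
r=1=1 popcount=1 -> skip
r=2=10 popcount=1 -> skip
r=3=11 popcount=2 -> skip
r=4=100 popcount=1 -> skip
r=5=101 popcount=2 -> skip
r=6=110 popcount=2 -> skip
r=7=111 popcount=3 -> KEEP
r=8=1000 popcount=1 -> skip
r=9=1001 popcount=2 -> skip
r=10=1010 popcount=2 -> skip
r=11=1011 popcount=3 -> KEEP
r=12=1100 popcount=2 -> skip
r=13=1101 popcount=3 -> KEEP
r=14=1110 popcount=3 -> KEEP
r=15=1111 popcount=4 -> skip
r=16=10000 popcount=1 -> skip
r=17=10001 popcount=2 -> skip
r=18=10010 popcount=2 -> skip
r=19=10011 popcount=3 -> KEEP
r=20=10100 popcount=2 -> skip
r=21=10101 popcount=3 -> KEEP
r=22=10110 popcount=3 -> KEEP
r=23=10111 popcount=4 -> skip
r=24=11000 popcount=2 -> skip
r=25=11001 popcount=3 -> KEEP
r=26=11010 popcount=3 -> KEEP
r=27=11011 popcount=4 -> skip
r=28=11100 popcount=3 -> KEEP
r=29=11101 popcount=4 -> skip
r=30=11110 popcount=4 -> skip
r=31=11111 popcount=5 -> skip
r=32=100000 popcount=1 -> skip
r=33=100001 popcount=2 -> skip
r=34=100010 popcount=2 -> skip
r=35=100011 popcount=3 -> KEEP
r=36=100100 popcount=2 -> skip
r=37=100101 popcount=3 -> KEEP
r=38=100110 popcount=3 -> KEEP
r=39=100111 popcount=4 -> skip
r=40=101000 popcount=2 -> skip
r=41=101001 popcount=3 -> KEEP
Kept rows: 7 11 13 14 19 21 22 25 26 28 35 37 38 41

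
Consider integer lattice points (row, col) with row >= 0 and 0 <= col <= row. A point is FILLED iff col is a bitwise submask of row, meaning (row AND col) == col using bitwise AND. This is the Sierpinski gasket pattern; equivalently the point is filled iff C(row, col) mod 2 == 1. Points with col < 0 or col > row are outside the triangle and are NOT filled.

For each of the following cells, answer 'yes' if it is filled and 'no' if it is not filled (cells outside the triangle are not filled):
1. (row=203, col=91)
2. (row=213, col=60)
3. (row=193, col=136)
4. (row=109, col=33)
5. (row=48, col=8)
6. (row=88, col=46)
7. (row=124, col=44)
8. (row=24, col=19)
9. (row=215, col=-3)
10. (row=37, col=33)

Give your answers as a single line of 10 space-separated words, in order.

(203,91): row=0b11001011, col=0b1011011, row AND col = 0b1001011 = 75; 75 != 91 -> empty
(213,60): row=0b11010101, col=0b111100, row AND col = 0b10100 = 20; 20 != 60 -> empty
(193,136): row=0b11000001, col=0b10001000, row AND col = 0b10000000 = 128; 128 != 136 -> empty
(109,33): row=0b1101101, col=0b100001, row AND col = 0b100001 = 33; 33 == 33 -> filled
(48,8): row=0b110000, col=0b1000, row AND col = 0b0 = 0; 0 != 8 -> empty
(88,46): row=0b1011000, col=0b101110, row AND col = 0b1000 = 8; 8 != 46 -> empty
(124,44): row=0b1111100, col=0b101100, row AND col = 0b101100 = 44; 44 == 44 -> filled
(24,19): row=0b11000, col=0b10011, row AND col = 0b10000 = 16; 16 != 19 -> empty
(215,-3): col outside [0, 215] -> not filled
(37,33): row=0b100101, col=0b100001, row AND col = 0b100001 = 33; 33 == 33 -> filled

Answer: no no no yes no no yes no no yes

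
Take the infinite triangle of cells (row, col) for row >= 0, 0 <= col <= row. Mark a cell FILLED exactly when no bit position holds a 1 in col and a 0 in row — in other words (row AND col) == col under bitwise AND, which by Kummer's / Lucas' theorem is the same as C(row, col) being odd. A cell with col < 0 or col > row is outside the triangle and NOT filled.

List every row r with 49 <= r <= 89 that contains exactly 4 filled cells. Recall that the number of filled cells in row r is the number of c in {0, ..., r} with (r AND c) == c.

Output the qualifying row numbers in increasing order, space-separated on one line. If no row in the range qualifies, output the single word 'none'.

Row r has 2^popcount(r) filled cells, so we need popcount(r) = log2(4) = 2.
Scan r = 49..89 and keep those with exactly 2 one-bits:
r=49=110001 popcount=3 -> skip
r=50=110010 popcount=3 -> skip
r=51=110011 popcount=4 -> skip
r=52=110100 popcount=3 -> skip
r=53=110101 popcount=4 -> skip
r=54=110110 popcount=4 -> skip
r=55=110111 popcount=5 -> skip
r=56=111000 popcount=3 -> skip
r=57=111001 popcount=4 -> skip
r=58=111010 popcount=4 -> skip
r=59=111011 popcount=5 -> skip
r=60=111100 popcount=4 -> skip
r=61=111101 popcount=5 -> skip
r=62=111110 popcount=5 -> skip
r=63=111111 popcount=6 -> skip
r=64=1000000 popcount=1 -> skip
r=65=1000001 popcount=2 -> KEEP
r=66=1000010 popcount=2 -> KEEP
r=67=1000011 popcount=3 -> skip
r=68=1000100 popcount=2 -> KEEP
r=69=1000101 popcount=3 -> skip
r=70=1000110 popcount=3 -> skip
r=71=1000111 popcount=4 -> skip
r=72=1001000 popcount=2 -> KEEP
r=73=1001001 popcount=3 -> skip
r=74=1001010 popcount=3 -> skip
r=75=1001011 popcount=4 -> skip
r=76=1001100 popcount=3 -> skip
r=77=1001101 popcount=4 -> skip
r=78=1001110 popcount=4 -> skip
r=79=1001111 popcount=5 -> skip
r=80=1010000 popcount=2 -> KEEP
r=81=1010001 popcount=3 -> skip
r=82=1010010 popcount=3 -> skip
r=83=1010011 popcount=4 -> skip
r=84=1010100 popcount=3 -> skip
r=85=1010101 popcount=4 -> skip
r=86=1010110 popcount=4 -> skip
r=87=1010111 popcount=5 -> skip
r=88=1011000 popcount=3 -> skip
r=89=1011001 popcount=4 -> skip
Kept rows: 65 66 68 72 80

Answer: 65 66 68 72 80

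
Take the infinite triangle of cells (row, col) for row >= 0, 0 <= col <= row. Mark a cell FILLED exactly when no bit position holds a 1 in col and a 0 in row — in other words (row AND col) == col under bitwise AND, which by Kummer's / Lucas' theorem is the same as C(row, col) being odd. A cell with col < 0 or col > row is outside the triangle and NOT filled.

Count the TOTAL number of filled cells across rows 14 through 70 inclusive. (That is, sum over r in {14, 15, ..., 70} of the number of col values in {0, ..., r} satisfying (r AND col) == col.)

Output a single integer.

Answer: 710

Derivation:
r14=1110 pc3: +8 =8
r15=1111 pc4: +16 =24
r16=10000 pc1: +2 =26
r17=10001 pc2: +4 =30
r18=10010 pc2: +4 =34
r19=10011 pc3: +8 =42
r20=10100 pc2: +4 =46
r21=10101 pc3: +8 =54
r22=10110 pc3: +8 =62
r23=10111 pc4: +16 =78
r24=11000 pc2: +4 =82
r25=11001 pc3: +8 =90
r26=11010 pc3: +8 =98
r27=11011 pc4: +16 =114
r28=11100 pc3: +8 =122
r29=11101 pc4: +16 =138
r30=11110 pc4: +16 =154
r31=11111 pc5: +32 =186
r32=100000 pc1: +2 =188
r33=100001 pc2: +4 =192
r34=100010 pc2: +4 =196
r35=100011 pc3: +8 =204
r36=100100 pc2: +4 =208
r37=100101 pc3: +8 =216
r38=100110 pc3: +8 =224
r39=100111 pc4: +16 =240
r40=101000 pc2: +4 =244
r41=101001 pc3: +8 =252
r42=101010 pc3: +8 =260
r43=101011 pc4: +16 =276
r44=101100 pc3: +8 =284
r45=101101 pc4: +16 =300
r46=101110 pc4: +16 =316
r47=101111 pc5: +32 =348
r48=110000 pc2: +4 =352
r49=110001 pc3: +8 =360
r50=110010 pc3: +8 =368
r51=110011 pc4: +16 =384
r52=110100 pc3: +8 =392
r53=110101 pc4: +16 =408
r54=110110 pc4: +16 =424
r55=110111 pc5: +32 =456
r56=111000 pc3: +8 =464
r57=111001 pc4: +16 =480
r58=111010 pc4: +16 =496
r59=111011 pc5: +32 =528
r60=111100 pc4: +16 =544
r61=111101 pc5: +32 =576
r62=111110 pc5: +32 =608
r63=111111 pc6: +64 =672
r64=1000000 pc1: +2 =674
r65=1000001 pc2: +4 =678
r66=1000010 pc2: +4 =682
r67=1000011 pc3: +8 =690
r68=1000100 pc2: +4 =694
r69=1000101 pc3: +8 =702
r70=1000110 pc3: +8 =710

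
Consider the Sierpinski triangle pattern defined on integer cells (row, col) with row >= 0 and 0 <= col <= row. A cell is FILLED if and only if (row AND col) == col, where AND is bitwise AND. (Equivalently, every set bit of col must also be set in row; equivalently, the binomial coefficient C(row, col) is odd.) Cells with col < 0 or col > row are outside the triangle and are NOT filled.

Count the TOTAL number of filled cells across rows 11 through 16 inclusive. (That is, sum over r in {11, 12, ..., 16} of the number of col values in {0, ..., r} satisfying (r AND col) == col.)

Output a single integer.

r11=1011 pc3: +8 =8
r12=1100 pc2: +4 =12
r13=1101 pc3: +8 =20
r14=1110 pc3: +8 =28
r15=1111 pc4: +16 =44
r16=10000 pc1: +2 =46

Answer: 46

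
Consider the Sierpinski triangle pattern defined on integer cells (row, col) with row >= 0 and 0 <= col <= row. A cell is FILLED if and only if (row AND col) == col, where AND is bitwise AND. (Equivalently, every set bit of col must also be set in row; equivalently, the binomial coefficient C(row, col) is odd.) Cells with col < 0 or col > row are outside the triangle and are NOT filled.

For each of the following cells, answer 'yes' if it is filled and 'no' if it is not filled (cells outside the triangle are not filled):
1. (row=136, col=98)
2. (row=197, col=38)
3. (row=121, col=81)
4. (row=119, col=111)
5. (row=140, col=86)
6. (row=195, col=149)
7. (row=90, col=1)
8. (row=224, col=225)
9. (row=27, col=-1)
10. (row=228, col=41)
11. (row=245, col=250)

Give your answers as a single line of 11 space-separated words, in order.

Answer: no no yes no no no no no no no no

Derivation:
(136,98): row=0b10001000, col=0b1100010, row AND col = 0b0 = 0; 0 != 98 -> empty
(197,38): row=0b11000101, col=0b100110, row AND col = 0b100 = 4; 4 != 38 -> empty
(121,81): row=0b1111001, col=0b1010001, row AND col = 0b1010001 = 81; 81 == 81 -> filled
(119,111): row=0b1110111, col=0b1101111, row AND col = 0b1100111 = 103; 103 != 111 -> empty
(140,86): row=0b10001100, col=0b1010110, row AND col = 0b100 = 4; 4 != 86 -> empty
(195,149): row=0b11000011, col=0b10010101, row AND col = 0b10000001 = 129; 129 != 149 -> empty
(90,1): row=0b1011010, col=0b1, row AND col = 0b0 = 0; 0 != 1 -> empty
(224,225): col outside [0, 224] -> not filled
(27,-1): col outside [0, 27] -> not filled
(228,41): row=0b11100100, col=0b101001, row AND col = 0b100000 = 32; 32 != 41 -> empty
(245,250): col outside [0, 245] -> not filled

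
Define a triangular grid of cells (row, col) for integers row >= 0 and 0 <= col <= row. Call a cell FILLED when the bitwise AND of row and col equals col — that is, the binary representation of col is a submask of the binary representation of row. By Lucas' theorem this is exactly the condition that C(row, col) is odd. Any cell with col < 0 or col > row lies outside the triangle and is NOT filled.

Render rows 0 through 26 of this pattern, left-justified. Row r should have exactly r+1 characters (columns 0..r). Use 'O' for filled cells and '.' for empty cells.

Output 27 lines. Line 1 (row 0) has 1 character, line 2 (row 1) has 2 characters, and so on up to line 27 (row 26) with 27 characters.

Answer: O
OO
O.O
OOOO
O...O
OO..OO
O.O.O.O
OOOOOOOO
O.......O
OO......OO
O.O.....O.O
OOOO....OOOO
O...O...O...O
OO..OO..OO..OO
O.O.O.O.O.O.O.O
OOOOOOOOOOOOOOOO
O...............O
OO..............OO
O.O.............O.O
OOOO............OOOO
O...O...........O...O
OO..OO..........OO..OO
O.O.O.O.........O.O.O.O
OOOOOOOO........OOOOOOOO
O.......O.......O.......O
OO......OO......OO......OO
O.O.....O.O.....O.O.....O.O

Derivation:
r0=0: O
r1=1: OO
r2=10: O.O
r3=11: OOOO
r4=100: O...O
r5=101: OO..OO
r6=110: O.O.O.O
r7=111: OOOOOOOO
r8=1000: O.......O
r9=1001: OO......OO
r10=1010: O.O.....O.O
r11=1011: OOOO....OOOO
r12=1100: O...O...O...O
r13=1101: OO..OO..OO..OO
r14=1110: O.O.O.O.O.O.O.O
r15=1111: OOOOOOOOOOOOOOOO
r16=10000: O...............O
r17=10001: OO..............OO
r18=10010: O.O.............O.O
r19=10011: OOOO............OOOO
r20=10100: O...O...........O...O
r21=10101: OO..OO..........OO..OO
r22=10110: O.O.O.O.........O.O.O.O
r23=10111: OOOOOOOO........OOOOOOOO
r24=11000: O.......O.......O.......O
r25=11001: OO......OO......OO......OO
r26=11010: O.O.....O.O.....O.O.....O.O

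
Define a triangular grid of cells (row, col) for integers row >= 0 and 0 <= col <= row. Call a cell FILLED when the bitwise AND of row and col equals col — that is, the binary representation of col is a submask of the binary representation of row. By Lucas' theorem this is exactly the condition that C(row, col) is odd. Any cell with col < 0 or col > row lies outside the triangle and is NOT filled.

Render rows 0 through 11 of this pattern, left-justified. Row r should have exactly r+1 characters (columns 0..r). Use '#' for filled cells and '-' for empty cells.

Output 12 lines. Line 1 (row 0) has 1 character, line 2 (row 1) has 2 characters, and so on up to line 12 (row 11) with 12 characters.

Answer: #
##
#-#
####
#---#
##--##
#-#-#-#
########
#-------#
##------##
#-#-----#-#
####----####

Derivation:
r0=0: #
r1=1: ##
r2=10: #-#
r3=11: ####
r4=100: #---#
r5=101: ##--##
r6=110: #-#-#-#
r7=111: ########
r8=1000: #-------#
r9=1001: ##------##
r10=1010: #-#-----#-#
r11=1011: ####----####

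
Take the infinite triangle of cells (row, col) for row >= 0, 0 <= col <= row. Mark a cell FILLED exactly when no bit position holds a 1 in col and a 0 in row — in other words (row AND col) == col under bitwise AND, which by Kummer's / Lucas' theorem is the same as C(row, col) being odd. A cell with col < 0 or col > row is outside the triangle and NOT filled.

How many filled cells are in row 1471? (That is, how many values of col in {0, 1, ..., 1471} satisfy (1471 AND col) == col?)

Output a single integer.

Answer: 512

Derivation:
1471 in binary = 10110111111
popcount(1471) = number of 1-bits in 10110111111 = 9
A col c satisfies (1471 AND c) == c iff every set bit of c is also set in 1471; each of the 9 set bits of 1471 can independently be on or off in c.
count = 2^9 = 512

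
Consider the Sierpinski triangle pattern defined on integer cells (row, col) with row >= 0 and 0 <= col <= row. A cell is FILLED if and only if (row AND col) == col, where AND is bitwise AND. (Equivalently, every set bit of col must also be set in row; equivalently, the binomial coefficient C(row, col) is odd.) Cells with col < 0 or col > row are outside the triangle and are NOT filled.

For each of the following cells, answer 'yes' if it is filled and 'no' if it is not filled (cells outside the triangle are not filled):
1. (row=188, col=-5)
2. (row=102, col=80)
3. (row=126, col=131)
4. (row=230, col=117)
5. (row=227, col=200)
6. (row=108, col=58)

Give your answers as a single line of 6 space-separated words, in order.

(188,-5): col outside [0, 188] -> not filled
(102,80): row=0b1100110, col=0b1010000, row AND col = 0b1000000 = 64; 64 != 80 -> empty
(126,131): col outside [0, 126] -> not filled
(230,117): row=0b11100110, col=0b1110101, row AND col = 0b1100100 = 100; 100 != 117 -> empty
(227,200): row=0b11100011, col=0b11001000, row AND col = 0b11000000 = 192; 192 != 200 -> empty
(108,58): row=0b1101100, col=0b111010, row AND col = 0b101000 = 40; 40 != 58 -> empty

Answer: no no no no no no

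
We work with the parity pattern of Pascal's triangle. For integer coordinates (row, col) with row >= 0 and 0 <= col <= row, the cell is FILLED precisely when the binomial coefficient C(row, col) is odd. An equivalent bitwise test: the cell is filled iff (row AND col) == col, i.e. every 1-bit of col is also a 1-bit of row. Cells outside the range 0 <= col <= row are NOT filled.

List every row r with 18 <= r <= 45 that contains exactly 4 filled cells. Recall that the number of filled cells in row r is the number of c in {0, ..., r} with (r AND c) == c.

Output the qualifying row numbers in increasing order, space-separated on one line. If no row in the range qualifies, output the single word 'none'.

Answer: 18 20 24 33 34 36 40

Derivation:
Row r has 2^popcount(r) filled cells, so we need popcount(r) = log2(4) = 2.
Scan r = 18..45 and keep those with exactly 2 one-bits:
r=18=10010 popcount=2 -> KEEP
r=19=10011 popcount=3 -> skip
r=20=10100 popcount=2 -> KEEP
r=21=10101 popcount=3 -> skip
r=22=10110 popcount=3 -> skip
r=23=10111 popcount=4 -> skip
r=24=11000 popcount=2 -> KEEP
r=25=11001 popcount=3 -> skip
r=26=11010 popcount=3 -> skip
r=27=11011 popcount=4 -> skip
r=28=11100 popcount=3 -> skip
r=29=11101 popcount=4 -> skip
r=30=11110 popcount=4 -> skip
r=31=11111 popcount=5 -> skip
r=32=100000 popcount=1 -> skip
r=33=100001 popcount=2 -> KEEP
r=34=100010 popcount=2 -> KEEP
r=35=100011 popcount=3 -> skip
r=36=100100 popcount=2 -> KEEP
r=37=100101 popcount=3 -> skip
r=38=100110 popcount=3 -> skip
r=39=100111 popcount=4 -> skip
r=40=101000 popcount=2 -> KEEP
r=41=101001 popcount=3 -> skip
r=42=101010 popcount=3 -> skip
r=43=101011 popcount=4 -> skip
r=44=101100 popcount=3 -> skip
r=45=101101 popcount=4 -> skip
Kept rows: 18 20 24 33 34 36 40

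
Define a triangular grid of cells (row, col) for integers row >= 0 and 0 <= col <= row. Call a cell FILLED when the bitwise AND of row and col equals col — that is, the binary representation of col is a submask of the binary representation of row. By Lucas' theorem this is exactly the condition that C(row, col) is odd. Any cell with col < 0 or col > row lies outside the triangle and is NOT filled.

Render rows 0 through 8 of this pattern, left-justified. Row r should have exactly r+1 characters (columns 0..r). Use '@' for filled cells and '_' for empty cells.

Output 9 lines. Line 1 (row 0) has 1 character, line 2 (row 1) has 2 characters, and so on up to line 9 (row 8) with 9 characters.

r0=0: @
r1=1: @@
r2=10: @_@
r3=11: @@@@
r4=100: @___@
r5=101: @@__@@
r6=110: @_@_@_@
r7=111: @@@@@@@@
r8=1000: @_______@

Answer: @
@@
@_@
@@@@
@___@
@@__@@
@_@_@_@
@@@@@@@@
@_______@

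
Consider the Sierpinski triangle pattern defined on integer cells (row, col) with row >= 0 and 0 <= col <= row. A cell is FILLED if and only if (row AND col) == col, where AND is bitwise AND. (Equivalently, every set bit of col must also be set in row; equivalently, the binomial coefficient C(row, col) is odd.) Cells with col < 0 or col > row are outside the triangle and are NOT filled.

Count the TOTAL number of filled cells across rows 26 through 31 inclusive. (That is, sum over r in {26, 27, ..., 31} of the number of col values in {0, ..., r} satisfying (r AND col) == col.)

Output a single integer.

Answer: 96

Derivation:
r26=11010 pc3: +8 =8
r27=11011 pc4: +16 =24
r28=11100 pc3: +8 =32
r29=11101 pc4: +16 =48
r30=11110 pc4: +16 =64
r31=11111 pc5: +32 =96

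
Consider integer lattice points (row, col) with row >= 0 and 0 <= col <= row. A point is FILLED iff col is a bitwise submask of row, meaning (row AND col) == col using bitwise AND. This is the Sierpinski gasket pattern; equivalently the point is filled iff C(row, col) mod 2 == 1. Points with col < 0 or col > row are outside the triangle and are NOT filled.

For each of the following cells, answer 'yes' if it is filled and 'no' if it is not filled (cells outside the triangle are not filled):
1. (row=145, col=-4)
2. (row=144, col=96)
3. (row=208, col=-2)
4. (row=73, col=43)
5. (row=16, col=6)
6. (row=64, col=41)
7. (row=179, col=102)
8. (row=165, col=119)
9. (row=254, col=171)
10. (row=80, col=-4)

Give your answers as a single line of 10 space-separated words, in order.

(145,-4): col outside [0, 145] -> not filled
(144,96): row=0b10010000, col=0b1100000, row AND col = 0b0 = 0; 0 != 96 -> empty
(208,-2): col outside [0, 208] -> not filled
(73,43): row=0b1001001, col=0b101011, row AND col = 0b1001 = 9; 9 != 43 -> empty
(16,6): row=0b10000, col=0b110, row AND col = 0b0 = 0; 0 != 6 -> empty
(64,41): row=0b1000000, col=0b101001, row AND col = 0b0 = 0; 0 != 41 -> empty
(179,102): row=0b10110011, col=0b1100110, row AND col = 0b100010 = 34; 34 != 102 -> empty
(165,119): row=0b10100101, col=0b1110111, row AND col = 0b100101 = 37; 37 != 119 -> empty
(254,171): row=0b11111110, col=0b10101011, row AND col = 0b10101010 = 170; 170 != 171 -> empty
(80,-4): col outside [0, 80] -> not filled

Answer: no no no no no no no no no no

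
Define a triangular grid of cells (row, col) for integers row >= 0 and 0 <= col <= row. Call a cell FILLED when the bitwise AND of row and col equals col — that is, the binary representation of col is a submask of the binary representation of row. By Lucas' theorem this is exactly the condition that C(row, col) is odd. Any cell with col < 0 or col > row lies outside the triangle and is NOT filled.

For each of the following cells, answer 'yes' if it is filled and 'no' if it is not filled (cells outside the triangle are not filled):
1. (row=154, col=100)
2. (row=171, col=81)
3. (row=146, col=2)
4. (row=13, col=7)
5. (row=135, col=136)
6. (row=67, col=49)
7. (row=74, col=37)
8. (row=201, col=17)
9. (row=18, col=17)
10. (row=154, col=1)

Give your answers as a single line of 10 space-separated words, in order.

Answer: no no yes no no no no no no no

Derivation:
(154,100): row=0b10011010, col=0b1100100, row AND col = 0b0 = 0; 0 != 100 -> empty
(171,81): row=0b10101011, col=0b1010001, row AND col = 0b1 = 1; 1 != 81 -> empty
(146,2): row=0b10010010, col=0b10, row AND col = 0b10 = 2; 2 == 2 -> filled
(13,7): row=0b1101, col=0b111, row AND col = 0b101 = 5; 5 != 7 -> empty
(135,136): col outside [0, 135] -> not filled
(67,49): row=0b1000011, col=0b110001, row AND col = 0b1 = 1; 1 != 49 -> empty
(74,37): row=0b1001010, col=0b100101, row AND col = 0b0 = 0; 0 != 37 -> empty
(201,17): row=0b11001001, col=0b10001, row AND col = 0b1 = 1; 1 != 17 -> empty
(18,17): row=0b10010, col=0b10001, row AND col = 0b10000 = 16; 16 != 17 -> empty
(154,1): row=0b10011010, col=0b1, row AND col = 0b0 = 0; 0 != 1 -> empty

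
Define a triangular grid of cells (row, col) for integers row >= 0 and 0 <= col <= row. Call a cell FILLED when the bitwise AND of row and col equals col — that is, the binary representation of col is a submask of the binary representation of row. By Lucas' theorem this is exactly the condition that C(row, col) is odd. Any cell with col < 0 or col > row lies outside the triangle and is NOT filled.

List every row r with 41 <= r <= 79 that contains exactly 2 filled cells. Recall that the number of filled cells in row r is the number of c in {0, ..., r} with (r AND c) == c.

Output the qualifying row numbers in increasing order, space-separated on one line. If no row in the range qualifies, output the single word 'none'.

Answer: 64

Derivation:
Row r has 2^popcount(r) filled cells, so we need popcount(r) = log2(2) = 1.
Scan r = 41..79 and keep those with exactly 1 one-bits:
r=41=101001 popcount=3 -> skip
r=42=101010 popcount=3 -> skip
r=43=101011 popcount=4 -> skip
r=44=101100 popcount=3 -> skip
r=45=101101 popcount=4 -> skip
r=46=101110 popcount=4 -> skip
r=47=101111 popcount=5 -> skip
r=48=110000 popcount=2 -> skip
r=49=110001 popcount=3 -> skip
r=50=110010 popcount=3 -> skip
r=51=110011 popcount=4 -> skip
r=52=110100 popcount=3 -> skip
r=53=110101 popcount=4 -> skip
r=54=110110 popcount=4 -> skip
r=55=110111 popcount=5 -> skip
r=56=111000 popcount=3 -> skip
r=57=111001 popcount=4 -> skip
r=58=111010 popcount=4 -> skip
r=59=111011 popcount=5 -> skip
r=60=111100 popcount=4 -> skip
r=61=111101 popcount=5 -> skip
r=62=111110 popcount=5 -> skip
r=63=111111 popcount=6 -> skip
r=64=1000000 popcount=1 -> KEEP
r=65=1000001 popcount=2 -> skip
r=66=1000010 popcount=2 -> skip
r=67=1000011 popcount=3 -> skip
r=68=1000100 popcount=2 -> skip
r=69=1000101 popcount=3 -> skip
r=70=1000110 popcount=3 -> skip
r=71=1000111 popcount=4 -> skip
r=72=1001000 popcount=2 -> skip
r=73=1001001 popcount=3 -> skip
r=74=1001010 popcount=3 -> skip
r=75=1001011 popcount=4 -> skip
r=76=1001100 popcount=3 -> skip
r=77=1001101 popcount=4 -> skip
r=78=1001110 popcount=4 -> skip
r=79=1001111 popcount=5 -> skip
Kept rows: 64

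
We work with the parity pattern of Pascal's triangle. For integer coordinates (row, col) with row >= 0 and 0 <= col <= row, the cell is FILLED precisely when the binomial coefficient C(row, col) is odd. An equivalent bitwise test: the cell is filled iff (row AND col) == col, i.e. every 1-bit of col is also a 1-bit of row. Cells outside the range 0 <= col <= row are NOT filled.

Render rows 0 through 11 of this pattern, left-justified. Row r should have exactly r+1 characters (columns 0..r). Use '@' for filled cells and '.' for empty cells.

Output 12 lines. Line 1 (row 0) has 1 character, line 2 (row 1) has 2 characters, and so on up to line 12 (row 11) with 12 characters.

r0=0: @
r1=1: @@
r2=10: @.@
r3=11: @@@@
r4=100: @...@
r5=101: @@..@@
r6=110: @.@.@.@
r7=111: @@@@@@@@
r8=1000: @.......@
r9=1001: @@......@@
r10=1010: @.@.....@.@
r11=1011: @@@@....@@@@

Answer: @
@@
@.@
@@@@
@...@
@@..@@
@.@.@.@
@@@@@@@@
@.......@
@@......@@
@.@.....@.@
@@@@....@@@@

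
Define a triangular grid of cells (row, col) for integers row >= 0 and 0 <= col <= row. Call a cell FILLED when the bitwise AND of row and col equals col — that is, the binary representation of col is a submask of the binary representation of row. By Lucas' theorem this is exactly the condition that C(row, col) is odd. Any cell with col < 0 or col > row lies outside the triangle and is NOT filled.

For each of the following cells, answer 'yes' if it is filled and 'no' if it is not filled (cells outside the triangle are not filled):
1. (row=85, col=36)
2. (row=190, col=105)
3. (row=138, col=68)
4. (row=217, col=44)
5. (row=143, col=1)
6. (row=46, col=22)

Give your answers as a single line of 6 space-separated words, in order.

Answer: no no no no yes no

Derivation:
(85,36): row=0b1010101, col=0b100100, row AND col = 0b100 = 4; 4 != 36 -> empty
(190,105): row=0b10111110, col=0b1101001, row AND col = 0b101000 = 40; 40 != 105 -> empty
(138,68): row=0b10001010, col=0b1000100, row AND col = 0b0 = 0; 0 != 68 -> empty
(217,44): row=0b11011001, col=0b101100, row AND col = 0b1000 = 8; 8 != 44 -> empty
(143,1): row=0b10001111, col=0b1, row AND col = 0b1 = 1; 1 == 1 -> filled
(46,22): row=0b101110, col=0b10110, row AND col = 0b110 = 6; 6 != 22 -> empty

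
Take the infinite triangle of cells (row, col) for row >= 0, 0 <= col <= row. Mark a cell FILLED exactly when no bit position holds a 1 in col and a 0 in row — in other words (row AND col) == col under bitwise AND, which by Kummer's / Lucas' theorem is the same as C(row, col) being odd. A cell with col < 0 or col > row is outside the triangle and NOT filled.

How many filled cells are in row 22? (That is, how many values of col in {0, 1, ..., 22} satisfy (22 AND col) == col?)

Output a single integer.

Answer: 8

Derivation:
22 in binary = 10110
popcount(22) = number of 1-bits in 10110 = 3
A col c satisfies (22 AND c) == c iff every set bit of c is also set in 22; each of the 3 set bits of 22 can independently be on or off in c.
count = 2^3 = 8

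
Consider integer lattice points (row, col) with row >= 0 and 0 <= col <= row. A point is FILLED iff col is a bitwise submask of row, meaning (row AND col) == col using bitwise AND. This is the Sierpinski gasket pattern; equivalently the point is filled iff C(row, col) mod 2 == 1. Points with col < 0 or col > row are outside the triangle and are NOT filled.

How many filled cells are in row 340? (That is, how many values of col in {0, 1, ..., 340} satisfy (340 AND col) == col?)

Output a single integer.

340 in binary = 101010100
popcount(340) = number of 1-bits in 101010100 = 4
A col c satisfies (340 AND c) == c iff every set bit of c is also set in 340; each of the 4 set bits of 340 can independently be on or off in c.
count = 2^4 = 16

Answer: 16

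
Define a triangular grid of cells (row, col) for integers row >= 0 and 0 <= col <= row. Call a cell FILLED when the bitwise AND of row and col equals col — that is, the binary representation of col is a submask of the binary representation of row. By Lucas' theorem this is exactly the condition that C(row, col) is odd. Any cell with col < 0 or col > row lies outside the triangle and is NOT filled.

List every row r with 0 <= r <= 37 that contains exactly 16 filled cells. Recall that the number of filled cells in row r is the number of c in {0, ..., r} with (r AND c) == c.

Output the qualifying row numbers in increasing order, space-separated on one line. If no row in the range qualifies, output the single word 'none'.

Answer: 15 23 27 29 30

Derivation:
Row r has 2^popcount(r) filled cells, so we need popcount(r) = log2(16) = 4.
Scan r = 0..37 and keep those with exactly 4 one-bits:
r=0=0 popcount=0 -> skip
r=1=1 popcount=1 -> skip
r=2=10 popcount=1 -> skip
r=3=11 popcount=2 -> skip
r=4=100 popcount=1 -> skip
r=5=101 popcount=2 -> skip
r=6=110 popcount=2 -> skip
r=7=111 popcount=3 -> skip
r=8=1000 popcount=1 -> skip
r=9=1001 popcount=2 -> skip
r=10=1010 popcount=2 -> skip
r=11=1011 popcount=3 -> skip
r=12=1100 popcount=2 -> skip
r=13=1101 popcount=3 -> skip
r=14=1110 popcount=3 -> skip
r=15=1111 popcount=4 -> KEEP
r=16=10000 popcount=1 -> skip
r=17=10001 popcount=2 -> skip
r=18=10010 popcount=2 -> skip
r=19=10011 popcount=3 -> skip
r=20=10100 popcount=2 -> skip
r=21=10101 popcount=3 -> skip
r=22=10110 popcount=3 -> skip
r=23=10111 popcount=4 -> KEEP
r=24=11000 popcount=2 -> skip
r=25=11001 popcount=3 -> skip
r=26=11010 popcount=3 -> skip
r=27=11011 popcount=4 -> KEEP
r=28=11100 popcount=3 -> skip
r=29=11101 popcount=4 -> KEEP
r=30=11110 popcount=4 -> KEEP
r=31=11111 popcount=5 -> skip
r=32=100000 popcount=1 -> skip
r=33=100001 popcount=2 -> skip
r=34=100010 popcount=2 -> skip
r=35=100011 popcount=3 -> skip
r=36=100100 popcount=2 -> skip
r=37=100101 popcount=3 -> skip
Kept rows: 15 23 27 29 30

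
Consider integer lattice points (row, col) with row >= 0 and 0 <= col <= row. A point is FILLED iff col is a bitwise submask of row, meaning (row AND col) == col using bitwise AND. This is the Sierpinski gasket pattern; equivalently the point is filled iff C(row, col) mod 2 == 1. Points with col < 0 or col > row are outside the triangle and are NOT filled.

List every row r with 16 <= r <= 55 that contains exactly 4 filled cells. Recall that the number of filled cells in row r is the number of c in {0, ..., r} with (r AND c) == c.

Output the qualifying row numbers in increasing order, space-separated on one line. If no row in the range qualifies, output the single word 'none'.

Row r has 2^popcount(r) filled cells, so we need popcount(r) = log2(4) = 2.
Scan r = 16..55 and keep those with exactly 2 one-bits:
r=16=10000 popcount=1 -> skip
r=17=10001 popcount=2 -> KEEP
r=18=10010 popcount=2 -> KEEP
r=19=10011 popcount=3 -> skip
r=20=10100 popcount=2 -> KEEP
r=21=10101 popcount=3 -> skip
r=22=10110 popcount=3 -> skip
r=23=10111 popcount=4 -> skip
r=24=11000 popcount=2 -> KEEP
r=25=11001 popcount=3 -> skip
r=26=11010 popcount=3 -> skip
r=27=11011 popcount=4 -> skip
r=28=11100 popcount=3 -> skip
r=29=11101 popcount=4 -> skip
r=30=11110 popcount=4 -> skip
r=31=11111 popcount=5 -> skip
r=32=100000 popcount=1 -> skip
r=33=100001 popcount=2 -> KEEP
r=34=100010 popcount=2 -> KEEP
r=35=100011 popcount=3 -> skip
r=36=100100 popcount=2 -> KEEP
r=37=100101 popcount=3 -> skip
r=38=100110 popcount=3 -> skip
r=39=100111 popcount=4 -> skip
r=40=101000 popcount=2 -> KEEP
r=41=101001 popcount=3 -> skip
r=42=101010 popcount=3 -> skip
r=43=101011 popcount=4 -> skip
r=44=101100 popcount=3 -> skip
r=45=101101 popcount=4 -> skip
r=46=101110 popcount=4 -> skip
r=47=101111 popcount=5 -> skip
r=48=110000 popcount=2 -> KEEP
r=49=110001 popcount=3 -> skip
r=50=110010 popcount=3 -> skip
r=51=110011 popcount=4 -> skip
r=52=110100 popcount=3 -> skip
r=53=110101 popcount=4 -> skip
r=54=110110 popcount=4 -> skip
r=55=110111 popcount=5 -> skip
Kept rows: 17 18 20 24 33 34 36 40 48

Answer: 17 18 20 24 33 34 36 40 48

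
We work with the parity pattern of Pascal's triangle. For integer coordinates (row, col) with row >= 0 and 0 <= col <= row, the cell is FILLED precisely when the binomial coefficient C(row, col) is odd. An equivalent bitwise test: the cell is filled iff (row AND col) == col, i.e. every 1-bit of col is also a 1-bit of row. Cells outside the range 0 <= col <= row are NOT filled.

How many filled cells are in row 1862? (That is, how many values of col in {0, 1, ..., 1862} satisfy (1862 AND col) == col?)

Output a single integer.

Answer: 64

Derivation:
1862 in binary = 11101000110
popcount(1862) = number of 1-bits in 11101000110 = 6
A col c satisfies (1862 AND c) == c iff every set bit of c is also set in 1862; each of the 6 set bits of 1862 can independently be on or off in c.
count = 2^6 = 64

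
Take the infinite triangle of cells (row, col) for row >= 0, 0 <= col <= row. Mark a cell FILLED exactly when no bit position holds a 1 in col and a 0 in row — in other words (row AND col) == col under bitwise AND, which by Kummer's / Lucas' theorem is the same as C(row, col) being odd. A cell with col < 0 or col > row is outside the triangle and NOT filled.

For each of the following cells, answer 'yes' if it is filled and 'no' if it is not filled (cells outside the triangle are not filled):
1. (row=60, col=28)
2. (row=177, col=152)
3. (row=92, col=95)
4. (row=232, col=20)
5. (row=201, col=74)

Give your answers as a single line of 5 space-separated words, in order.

Answer: yes no no no no

Derivation:
(60,28): row=0b111100, col=0b11100, row AND col = 0b11100 = 28; 28 == 28 -> filled
(177,152): row=0b10110001, col=0b10011000, row AND col = 0b10010000 = 144; 144 != 152 -> empty
(92,95): col outside [0, 92] -> not filled
(232,20): row=0b11101000, col=0b10100, row AND col = 0b0 = 0; 0 != 20 -> empty
(201,74): row=0b11001001, col=0b1001010, row AND col = 0b1001000 = 72; 72 != 74 -> empty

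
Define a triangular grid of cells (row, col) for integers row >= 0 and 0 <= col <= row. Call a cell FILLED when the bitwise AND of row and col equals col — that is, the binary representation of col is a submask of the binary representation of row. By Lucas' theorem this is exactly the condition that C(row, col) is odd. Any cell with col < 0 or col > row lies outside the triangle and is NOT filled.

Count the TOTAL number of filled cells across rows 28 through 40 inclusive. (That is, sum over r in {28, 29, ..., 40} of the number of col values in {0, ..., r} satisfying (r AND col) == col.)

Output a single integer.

Answer: 130

Derivation:
r28=11100 pc3: +8 =8
r29=11101 pc4: +16 =24
r30=11110 pc4: +16 =40
r31=11111 pc5: +32 =72
r32=100000 pc1: +2 =74
r33=100001 pc2: +4 =78
r34=100010 pc2: +4 =82
r35=100011 pc3: +8 =90
r36=100100 pc2: +4 =94
r37=100101 pc3: +8 =102
r38=100110 pc3: +8 =110
r39=100111 pc4: +16 =126
r40=101000 pc2: +4 =130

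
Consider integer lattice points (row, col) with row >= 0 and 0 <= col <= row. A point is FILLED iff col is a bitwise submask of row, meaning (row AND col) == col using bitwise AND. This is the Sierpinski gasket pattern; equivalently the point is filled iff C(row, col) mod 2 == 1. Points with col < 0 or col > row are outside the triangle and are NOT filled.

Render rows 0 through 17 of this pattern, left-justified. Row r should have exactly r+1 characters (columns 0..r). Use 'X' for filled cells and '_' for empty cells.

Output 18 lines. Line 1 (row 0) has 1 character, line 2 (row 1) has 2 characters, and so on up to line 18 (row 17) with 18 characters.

r0=0: X
r1=1: XX
r2=10: X_X
r3=11: XXXX
r4=100: X___X
r5=101: XX__XX
r6=110: X_X_X_X
r7=111: XXXXXXXX
r8=1000: X_______X
r9=1001: XX______XX
r10=1010: X_X_____X_X
r11=1011: XXXX____XXXX
r12=1100: X___X___X___X
r13=1101: XX__XX__XX__XX
r14=1110: X_X_X_X_X_X_X_X
r15=1111: XXXXXXXXXXXXXXXX
r16=10000: X_______________X
r17=10001: XX______________XX

Answer: X
XX
X_X
XXXX
X___X
XX__XX
X_X_X_X
XXXXXXXX
X_______X
XX______XX
X_X_____X_X
XXXX____XXXX
X___X___X___X
XX__XX__XX__XX
X_X_X_X_X_X_X_X
XXXXXXXXXXXXXXXX
X_______________X
XX______________XX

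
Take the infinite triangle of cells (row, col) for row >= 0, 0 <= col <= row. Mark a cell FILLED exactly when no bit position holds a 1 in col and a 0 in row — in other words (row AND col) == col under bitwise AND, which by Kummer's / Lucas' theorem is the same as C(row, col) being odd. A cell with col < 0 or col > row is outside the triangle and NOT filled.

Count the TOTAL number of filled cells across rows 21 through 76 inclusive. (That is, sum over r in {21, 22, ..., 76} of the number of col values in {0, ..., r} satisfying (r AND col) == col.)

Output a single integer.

Answer: 724

Derivation:
r21=10101 pc3: +8 =8
r22=10110 pc3: +8 =16
r23=10111 pc4: +16 =32
r24=11000 pc2: +4 =36
r25=11001 pc3: +8 =44
r26=11010 pc3: +8 =52
r27=11011 pc4: +16 =68
r28=11100 pc3: +8 =76
r29=11101 pc4: +16 =92
r30=11110 pc4: +16 =108
r31=11111 pc5: +32 =140
r32=100000 pc1: +2 =142
r33=100001 pc2: +4 =146
r34=100010 pc2: +4 =150
r35=100011 pc3: +8 =158
r36=100100 pc2: +4 =162
r37=100101 pc3: +8 =170
r38=100110 pc3: +8 =178
r39=100111 pc4: +16 =194
r40=101000 pc2: +4 =198
r41=101001 pc3: +8 =206
r42=101010 pc3: +8 =214
r43=101011 pc4: +16 =230
r44=101100 pc3: +8 =238
r45=101101 pc4: +16 =254
r46=101110 pc4: +16 =270
r47=101111 pc5: +32 =302
r48=110000 pc2: +4 =306
r49=110001 pc3: +8 =314
r50=110010 pc3: +8 =322
r51=110011 pc4: +16 =338
r52=110100 pc3: +8 =346
r53=110101 pc4: +16 =362
r54=110110 pc4: +16 =378
r55=110111 pc5: +32 =410
r56=111000 pc3: +8 =418
r57=111001 pc4: +16 =434
r58=111010 pc4: +16 =450
r59=111011 pc5: +32 =482
r60=111100 pc4: +16 =498
r61=111101 pc5: +32 =530
r62=111110 pc5: +32 =562
r63=111111 pc6: +64 =626
r64=1000000 pc1: +2 =628
r65=1000001 pc2: +4 =632
r66=1000010 pc2: +4 =636
r67=1000011 pc3: +8 =644
r68=1000100 pc2: +4 =648
r69=1000101 pc3: +8 =656
r70=1000110 pc3: +8 =664
r71=1000111 pc4: +16 =680
r72=1001000 pc2: +4 =684
r73=1001001 pc3: +8 =692
r74=1001010 pc3: +8 =700
r75=1001011 pc4: +16 =716
r76=1001100 pc3: +8 =724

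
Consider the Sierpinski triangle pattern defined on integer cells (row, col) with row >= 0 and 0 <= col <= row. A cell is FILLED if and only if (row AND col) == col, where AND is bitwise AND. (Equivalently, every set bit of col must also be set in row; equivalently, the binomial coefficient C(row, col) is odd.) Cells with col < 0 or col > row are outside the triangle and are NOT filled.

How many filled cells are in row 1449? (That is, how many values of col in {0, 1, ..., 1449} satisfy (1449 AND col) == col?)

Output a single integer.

Answer: 64

Derivation:
1449 in binary = 10110101001
popcount(1449) = number of 1-bits in 10110101001 = 6
A col c satisfies (1449 AND c) == c iff every set bit of c is also set in 1449; each of the 6 set bits of 1449 can independently be on or off in c.
count = 2^6 = 64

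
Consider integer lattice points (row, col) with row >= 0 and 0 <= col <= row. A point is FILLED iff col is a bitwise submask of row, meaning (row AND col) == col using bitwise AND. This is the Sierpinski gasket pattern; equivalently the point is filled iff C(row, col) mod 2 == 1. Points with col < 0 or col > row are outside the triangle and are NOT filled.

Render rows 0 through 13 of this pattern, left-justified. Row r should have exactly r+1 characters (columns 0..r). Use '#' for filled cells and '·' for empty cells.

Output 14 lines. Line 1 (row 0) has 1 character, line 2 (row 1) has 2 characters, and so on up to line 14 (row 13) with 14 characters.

r0=0: #
r1=1: ##
r2=10: #·#
r3=11: ####
r4=100: #···#
r5=101: ##··##
r6=110: #·#·#·#
r7=111: ########
r8=1000: #·······#
r9=1001: ##······##
r10=1010: #·#·····#·#
r11=1011: ####····####
r12=1100: #···#···#···#
r13=1101: ##··##··##··##

Answer: #
##
#·#
####
#···#
##··##
#·#·#·#
########
#·······#
##······##
#·#·····#·#
####····####
#···#···#···#
##··##··##··##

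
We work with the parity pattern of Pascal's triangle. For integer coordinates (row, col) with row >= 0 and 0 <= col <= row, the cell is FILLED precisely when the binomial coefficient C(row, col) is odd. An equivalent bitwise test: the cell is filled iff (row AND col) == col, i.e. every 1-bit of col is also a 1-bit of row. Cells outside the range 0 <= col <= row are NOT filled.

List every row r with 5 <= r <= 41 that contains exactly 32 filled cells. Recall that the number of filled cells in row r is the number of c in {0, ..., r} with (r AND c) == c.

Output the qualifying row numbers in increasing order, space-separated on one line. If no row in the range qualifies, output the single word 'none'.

Row r has 2^popcount(r) filled cells, so we need popcount(r) = log2(32) = 5.
Scan r = 5..41 and keep those with exactly 5 one-bits:
r=5=101 popcount=2 -> skip
r=6=110 popcount=2 -> skip
r=7=111 popcount=3 -> skip
r=8=1000 popcount=1 -> skip
r=9=1001 popcount=2 -> skip
r=10=1010 popcount=2 -> skip
r=11=1011 popcount=3 -> skip
r=12=1100 popcount=2 -> skip
r=13=1101 popcount=3 -> skip
r=14=1110 popcount=3 -> skip
r=15=1111 popcount=4 -> skip
r=16=10000 popcount=1 -> skip
r=17=10001 popcount=2 -> skip
r=18=10010 popcount=2 -> skip
r=19=10011 popcount=3 -> skip
r=20=10100 popcount=2 -> skip
r=21=10101 popcount=3 -> skip
r=22=10110 popcount=3 -> skip
r=23=10111 popcount=4 -> skip
r=24=11000 popcount=2 -> skip
r=25=11001 popcount=3 -> skip
r=26=11010 popcount=3 -> skip
r=27=11011 popcount=4 -> skip
r=28=11100 popcount=3 -> skip
r=29=11101 popcount=4 -> skip
r=30=11110 popcount=4 -> skip
r=31=11111 popcount=5 -> KEEP
r=32=100000 popcount=1 -> skip
r=33=100001 popcount=2 -> skip
r=34=100010 popcount=2 -> skip
r=35=100011 popcount=3 -> skip
r=36=100100 popcount=2 -> skip
r=37=100101 popcount=3 -> skip
r=38=100110 popcount=3 -> skip
r=39=100111 popcount=4 -> skip
r=40=101000 popcount=2 -> skip
r=41=101001 popcount=3 -> skip
Kept rows: 31

Answer: 31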